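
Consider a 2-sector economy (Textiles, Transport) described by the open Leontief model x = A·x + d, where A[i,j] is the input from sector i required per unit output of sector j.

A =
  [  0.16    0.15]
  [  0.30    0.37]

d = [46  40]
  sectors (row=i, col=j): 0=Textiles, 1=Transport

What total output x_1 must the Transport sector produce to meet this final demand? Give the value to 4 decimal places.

Form M = I − A:
  [  0.84   -0.15]
  [ -0.30    0.63]
Leontief inverse L = M⁻¹:
  [  1.3011    0.3098]
  [  0.6196    1.7348]
Total output x = L · d:
  x_0 = 1.3011·46 + 0.3098·40 = 72.2429
  x_1 = 0.6196·46 + 1.7348·40 = 97.8934

97.8934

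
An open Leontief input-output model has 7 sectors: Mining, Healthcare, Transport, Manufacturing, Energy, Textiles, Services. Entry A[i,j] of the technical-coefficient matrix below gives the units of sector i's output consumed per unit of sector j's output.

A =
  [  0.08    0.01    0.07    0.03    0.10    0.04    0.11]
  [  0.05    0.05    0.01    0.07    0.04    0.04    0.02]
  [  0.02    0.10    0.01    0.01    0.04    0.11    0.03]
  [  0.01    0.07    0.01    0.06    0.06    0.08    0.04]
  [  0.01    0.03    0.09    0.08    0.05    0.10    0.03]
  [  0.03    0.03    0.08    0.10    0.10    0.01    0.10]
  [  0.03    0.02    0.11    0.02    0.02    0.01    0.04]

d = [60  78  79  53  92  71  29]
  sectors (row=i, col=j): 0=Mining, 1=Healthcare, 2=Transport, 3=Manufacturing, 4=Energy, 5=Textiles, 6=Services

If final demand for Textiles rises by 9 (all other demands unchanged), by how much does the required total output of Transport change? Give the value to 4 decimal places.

1.1950

Form M = I − A:
  [  0.92   -0.01   -0.07   -0.03   -0.10   -0.04   -0.11]
  [ -0.05    0.95   -0.01   -0.07   -0.04   -0.04   -0.02]
  [ -0.02   -0.10    0.99   -0.01   -0.04   -0.11   -0.03]
  [ -0.01   -0.07   -0.01    0.94   -0.06   -0.08   -0.04]
  [ -0.01   -0.03   -0.09   -0.08    0.95   -0.10   -0.03]
  [ -0.03   -0.03   -0.08   -0.10   -0.10    0.99   -0.10]
  [ -0.03   -0.02   -0.11   -0.02   -0.02   -0.01    0.96]
Leontief inverse L = M⁻¹:
  [  1.1010    0.0381    0.1140    0.0624    0.1376    0.0791    0.1457]
  [  0.0641    1.0688    0.0324    0.0954    0.0668    0.0643    0.0434]
  [  0.0365    0.1204    1.0378    0.0425    0.0705    0.1328    0.0569]
  [  0.0243    0.0923    0.0377    1.0923    0.0896    0.1069    0.0653]
  [  0.0254    0.0613    0.1201    0.1149    1.0858    0.1364    0.0609]
  [  0.0475    0.0629    0.1171    0.1337    0.1346    1.0533    0.1299]
  [  0.0415    0.0411    0.1277    0.0354    0.0397    0.0351    1.0576]
Total output x = L · d:
  x_0 = 1.1010·60 + 0.0381·78 + 0.1140·79 + 0.0624·53 + 0.1376·92 + 0.0791·71 + 0.1457·29 = 103.8445
  x_1 = 0.0641·60 + 1.0688·78 + 0.0324·79 + 0.0954·53 + 0.0668·92 + 0.0643·71 + 0.0434·29 = 106.7934
  x_2 = 0.0365·60 + 0.1204·78 + 1.0378·79 + 0.0425·53 + 0.0705·92 + 0.1328·71 + 0.0569·29 = 113.3792
  x_3 = 0.0243·60 + 0.0923·78 + 0.0377·79 + 1.0923·53 + 0.0896·92 + 0.1069·71 + 0.0653·29 = 87.2580
  x_4 = 0.0254·60 + 0.0613·78 + 0.1201·79 + 0.1149·53 + 1.0858·92 + 0.1364·71 + 0.0609·29 = 133.2256
  x_5 = 0.0475·60 + 0.0629·78 + 0.1171·79 + 0.1337·53 + 0.1346·92 + 1.0533·71 + 0.1299·29 = 115.0343
  x_6 = 0.0415·60 + 0.0411·78 + 0.1277·79 + 0.0354·53 + 0.0397·92 + 0.0351·71 + 1.0576·29 = 54.4614
Δx_2 = L[2,5] · Δd_5 = 0.1328 · 9 = 1.1950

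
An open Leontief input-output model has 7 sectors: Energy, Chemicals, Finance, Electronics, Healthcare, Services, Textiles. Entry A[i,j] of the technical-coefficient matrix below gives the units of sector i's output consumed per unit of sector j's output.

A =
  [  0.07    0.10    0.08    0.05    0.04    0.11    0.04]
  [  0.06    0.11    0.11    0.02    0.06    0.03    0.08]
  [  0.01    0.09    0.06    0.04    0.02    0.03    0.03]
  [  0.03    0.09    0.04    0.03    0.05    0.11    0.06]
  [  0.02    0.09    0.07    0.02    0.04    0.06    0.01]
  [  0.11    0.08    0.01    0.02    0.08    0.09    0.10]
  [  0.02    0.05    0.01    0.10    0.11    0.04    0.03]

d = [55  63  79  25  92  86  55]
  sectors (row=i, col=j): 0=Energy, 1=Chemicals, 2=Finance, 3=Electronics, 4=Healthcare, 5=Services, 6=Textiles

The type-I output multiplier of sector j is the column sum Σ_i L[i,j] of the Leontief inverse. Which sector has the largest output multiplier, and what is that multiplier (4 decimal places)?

Chemicals (2.0306)

Form M = I − A:
  [  0.93   -0.10   -0.08   -0.05   -0.04   -0.11   -0.04]
  [ -0.06    0.89   -0.11   -0.02   -0.06   -0.03   -0.08]
  [ -0.01   -0.09    0.94   -0.04   -0.02   -0.03   -0.03]
  [ -0.03   -0.09   -0.04    0.97   -0.05   -0.11   -0.06]
  [ -0.02   -0.09   -0.07   -0.02    0.96   -0.06   -0.01]
  [ -0.11   -0.08   -0.01   -0.02   -0.08    0.91   -0.10]
  [ -0.02   -0.05   -0.01   -0.10   -0.11   -0.04    0.97]
Leontief inverse L = M⁻¹:
  [  1.1137    0.1747    0.1279    0.0804    0.0878    0.1639    0.0871]
  [  0.0928    1.1788    0.1577    0.0514    0.1031    0.0735    0.1177]
  [  0.0309    0.1323    1.0890    0.0571    0.0463    0.0564    0.0557]
  [  0.0670    0.1511    0.0779    1.0561    0.0931    0.1538    0.0998]
  [  0.0456    0.1376    0.1025    0.0373    1.0682    0.0901    0.0390]
  [  0.1537    0.1530    0.0568    0.0546    0.1319    1.1460    0.1436]
  [  0.0465    0.1032    0.0440    0.1203    0.1438    0.0811    1.0600]
Total output x = L · d:
  x_0 = 1.1137·55 + 0.1747·63 + 0.1279·79 + 0.0804·25 + 0.0878·92 + 0.1639·86 + 0.0871·55 = 111.3352
  x_1 = 0.0928·55 + 1.1788·63 + 0.1577·79 + 0.0514·25 + 0.1031·92 + 0.0735·86 + 0.1177·55 = 115.4006
  x_2 = 0.0309·55 + 0.1323·63 + 1.0890·79 + 0.0571·25 + 0.0463·92 + 0.0564·86 + 0.0557·55 = 109.6662
  x_3 = 0.0670·55 + 0.1511·63 + 0.0779·79 + 1.0561·25 + 0.0931·92 + 0.1538·86 + 0.0998·55 = 73.0449
  x_4 = 0.0456·55 + 0.1376·63 + 0.1025·79 + 0.0373·25 + 1.0682·92 + 0.0901·86 + 0.0390·55 = 128.3782
  x_5 = 0.1537·55 + 0.1530·63 + 0.0568·79 + 0.0546·25 + 0.1319·92 + 1.1460·86 + 0.1436·55 = 142.5395
  x_6 = 0.0465·55 + 0.1032·63 + 0.0440·79 + 0.1203·25 + 0.1438·92 + 0.0811·86 + 1.0600·55 = 94.0423
Output multipliers (column sums of L):
  Energy: 1.5503
  Chemicals: 2.0306
  Finance: 1.6559
  Electronics: 1.4571
  Healthcare: 1.6743
  Services: 1.7648
  Textiles: 1.6029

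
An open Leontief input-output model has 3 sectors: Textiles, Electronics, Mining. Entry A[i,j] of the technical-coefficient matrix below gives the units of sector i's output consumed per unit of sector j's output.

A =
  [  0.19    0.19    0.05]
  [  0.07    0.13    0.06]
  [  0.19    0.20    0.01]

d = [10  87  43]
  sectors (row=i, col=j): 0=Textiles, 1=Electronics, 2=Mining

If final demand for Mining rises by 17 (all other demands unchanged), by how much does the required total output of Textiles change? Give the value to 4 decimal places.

1.4063

Form M = I − A:
  [  0.81   -0.19   -0.05]
  [ -0.07    0.87   -0.06]
  [ -0.19   -0.20    0.99]
Leontief inverse L = M⁻¹:
  [  1.2798    0.2985    0.0827]
  [  0.1216    1.1940    0.0785]
  [  0.2702    0.2985    1.0418]
Total output x = L · d:
  x_0 = 1.2798·10 + 0.2985·87 + 0.0827·43 = 42.3251
  x_1 = 0.1216·10 + 1.1940·87 + 0.0785·43 = 108.4724
  x_2 = 0.2702·10 + 0.2985·87 + 1.0418·43 = 73.4710
Δx_0 = L[0,2] · Δd_2 = 0.0827 · 17 = 1.4063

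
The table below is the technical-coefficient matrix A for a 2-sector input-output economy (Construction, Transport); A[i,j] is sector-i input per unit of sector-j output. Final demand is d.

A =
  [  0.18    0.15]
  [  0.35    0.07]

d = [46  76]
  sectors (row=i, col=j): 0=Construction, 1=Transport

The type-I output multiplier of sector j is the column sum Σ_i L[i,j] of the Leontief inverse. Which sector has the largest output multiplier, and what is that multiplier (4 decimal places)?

Construction (1.8026)

Form M = I − A:
  [  0.82   -0.15]
  [ -0.35    0.93]
Leontief inverse L = M⁻¹:
  [  1.3097    0.2112]
  [  0.4929    1.1548]
Total output x = L · d:
  x_0 = 1.3097·46 + 0.2112·76 = 76.2991
  x_1 = 0.4929·46 + 1.1548·76 = 110.4351
Output multipliers (column sums of L):
  Construction: 1.8026
  Transport: 1.3660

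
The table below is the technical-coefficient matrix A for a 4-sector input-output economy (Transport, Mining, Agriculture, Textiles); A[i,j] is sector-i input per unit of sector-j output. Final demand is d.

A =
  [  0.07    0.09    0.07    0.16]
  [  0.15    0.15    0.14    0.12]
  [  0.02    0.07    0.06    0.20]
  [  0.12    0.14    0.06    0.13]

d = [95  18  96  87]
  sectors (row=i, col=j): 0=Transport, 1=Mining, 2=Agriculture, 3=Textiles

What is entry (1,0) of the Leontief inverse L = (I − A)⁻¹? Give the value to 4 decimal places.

Form M = I − A:
  [  0.93   -0.09   -0.07   -0.16]
  [ -0.15    0.85   -0.14   -0.12]
  [ -0.02   -0.07    0.94   -0.20]
  [ -0.12   -0.14   -0.06    0.87]
Leontief inverse L = M⁻¹:
  [  1.1401    0.1746    0.1277    0.2631]
  [  0.2439    1.2653    0.2239    0.2708]
  [  0.0855    0.1486    1.1109    0.2916]
  [  0.2024    0.2379    0.1303    1.2494]
Total output x = L · d:
  x_0 = 1.1401·95 + 0.1746·18 + 0.1277·96 + 0.2631·87 = 146.6035
  x_1 = 0.2439·95 + 1.2653·18 + 0.2239·96 + 0.2708·87 = 91.0002
  x_2 = 0.0855·95 + 0.1486·18 + 1.1109·96 + 0.2916·87 = 142.8137
  x_3 = 0.2024·95 + 0.2379·18 + 0.1303·96 + 1.2494·87 = 144.7141

L[1,0] = 0.2439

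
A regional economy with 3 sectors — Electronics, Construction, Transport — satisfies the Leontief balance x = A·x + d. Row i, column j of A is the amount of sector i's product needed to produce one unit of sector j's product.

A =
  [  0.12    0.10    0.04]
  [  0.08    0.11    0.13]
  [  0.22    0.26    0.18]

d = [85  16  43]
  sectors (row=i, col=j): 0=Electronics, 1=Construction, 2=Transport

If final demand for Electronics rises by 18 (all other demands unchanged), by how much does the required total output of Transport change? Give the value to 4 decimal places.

Form M = I − A:
  [  0.88   -0.10   -0.04]
  [ -0.08    0.89   -0.13]
  [ -0.22   -0.26    0.82]
Leontief inverse L = M⁻¹:
  [  1.1709    0.1555    0.0818]
  [  0.1585    1.1992    0.1978]
  [  0.3644    0.4219    1.3042]
Total output x = L · d:
  x_0 = 1.1709·85 + 0.1555·16 + 0.0818·43 = 105.5327
  x_1 = 0.1585·85 + 1.1992·16 + 0.1978·43 = 41.1655
  x_2 = 0.3644·85 + 0.4219·16 + 1.3042·43 = 93.8051
Δx_2 = L[2,0] · Δd_0 = 0.3644 · 18 = 6.5593

6.5593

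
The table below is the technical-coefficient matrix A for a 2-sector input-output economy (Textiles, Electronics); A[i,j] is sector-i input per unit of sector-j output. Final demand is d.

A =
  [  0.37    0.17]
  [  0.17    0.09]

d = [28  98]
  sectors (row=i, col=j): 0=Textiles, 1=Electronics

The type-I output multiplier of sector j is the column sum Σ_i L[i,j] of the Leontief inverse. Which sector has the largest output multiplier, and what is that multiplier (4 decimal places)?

Textiles (1.9838)

Form M = I − A:
  [  0.63   -0.17]
  [ -0.17    0.91]
Leontief inverse L = M⁻¹:
  [  1.6716    0.3123]
  [  0.3123    1.1572]
Total output x = L · d:
  x_0 = 1.6716·28 + 0.3123·98 = 77.4063
  x_1 = 0.3123·28 + 1.1572·98 = 122.1528
Output multipliers (column sums of L):
  Textiles: 1.9838
  Electronics: 1.4695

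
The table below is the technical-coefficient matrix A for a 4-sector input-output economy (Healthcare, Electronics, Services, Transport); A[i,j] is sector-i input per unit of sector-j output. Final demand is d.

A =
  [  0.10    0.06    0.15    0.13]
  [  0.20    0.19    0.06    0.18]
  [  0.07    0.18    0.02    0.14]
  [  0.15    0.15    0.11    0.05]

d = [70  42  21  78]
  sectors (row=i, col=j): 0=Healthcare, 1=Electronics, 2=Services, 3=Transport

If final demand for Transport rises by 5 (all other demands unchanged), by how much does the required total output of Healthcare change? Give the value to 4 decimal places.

1.1621

Form M = I − A:
  [  0.90   -0.06   -0.15   -0.13]
  [ -0.20    0.81   -0.06   -0.18]
  [ -0.07   -0.18    0.98   -0.14]
  [ -0.15   -0.15   -0.11    0.95]
Leontief inverse L = M⁻¹:
  [  1.2075    0.1818    0.2220    0.2324]
  [  0.3729    1.3640    0.1783    0.3357]
  [  0.1936    0.3034    1.0962    0.2455]
  [  0.2720    0.2792    0.1901    1.1708]
Total output x = L · d:
  x_0 = 1.2075·70 + 0.1818·42 + 0.2220·21 + 0.2324·78 = 114.9547
  x_1 = 0.3729·70 + 1.3640·42 + 0.1783·21 + 0.3357·78 = 113.3243
  x_2 = 0.1936·70 + 0.3034·42 + 1.0962·21 + 0.2455·78 = 68.4653
  x_3 = 0.2720·70 + 0.2792·42 + 0.1901·21 + 1.1708·78 = 126.0769
Δx_0 = L[0,3] · Δd_3 = 0.2324 · 5 = 1.1621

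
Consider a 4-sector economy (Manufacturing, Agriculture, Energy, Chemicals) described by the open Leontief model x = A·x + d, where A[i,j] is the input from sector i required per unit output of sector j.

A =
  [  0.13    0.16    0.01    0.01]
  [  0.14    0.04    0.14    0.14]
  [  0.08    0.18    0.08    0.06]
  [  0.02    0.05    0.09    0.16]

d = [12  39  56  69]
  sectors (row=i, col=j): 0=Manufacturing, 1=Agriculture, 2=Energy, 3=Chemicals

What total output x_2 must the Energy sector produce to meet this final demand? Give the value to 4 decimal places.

83.5425

Form M = I − A:
  [  0.87   -0.16   -0.01   -0.01]
  [ -0.14    0.96   -0.14   -0.14]
  [ -0.08   -0.18    0.92   -0.06]
  [ -0.02   -0.05   -0.09    0.84]
Leontief inverse L = M⁻¹:
  [  1.1891    0.2103    0.0501    0.0528]
  [  0.2030    1.1222    0.1929    0.2032]
  [  0.1468    0.2442    1.1378    0.1237]
  [  0.0561    0.0980    0.1346    1.2171]
Total output x = L · d:
  x_0 = 1.1891·12 + 0.2103·39 + 0.0501·56 + 0.0528·69 = 28.9194
  x_1 = 0.2030·12 + 1.1222·39 + 0.1929·56 + 0.2032·69 = 71.0272
  x_2 = 0.1468·12 + 0.2442·39 + 1.1378·56 + 0.1237·69 = 83.5425
  x_3 = 0.0561·12 + 0.0980·39 + 0.1346·56 + 1.2171·69 = 96.0102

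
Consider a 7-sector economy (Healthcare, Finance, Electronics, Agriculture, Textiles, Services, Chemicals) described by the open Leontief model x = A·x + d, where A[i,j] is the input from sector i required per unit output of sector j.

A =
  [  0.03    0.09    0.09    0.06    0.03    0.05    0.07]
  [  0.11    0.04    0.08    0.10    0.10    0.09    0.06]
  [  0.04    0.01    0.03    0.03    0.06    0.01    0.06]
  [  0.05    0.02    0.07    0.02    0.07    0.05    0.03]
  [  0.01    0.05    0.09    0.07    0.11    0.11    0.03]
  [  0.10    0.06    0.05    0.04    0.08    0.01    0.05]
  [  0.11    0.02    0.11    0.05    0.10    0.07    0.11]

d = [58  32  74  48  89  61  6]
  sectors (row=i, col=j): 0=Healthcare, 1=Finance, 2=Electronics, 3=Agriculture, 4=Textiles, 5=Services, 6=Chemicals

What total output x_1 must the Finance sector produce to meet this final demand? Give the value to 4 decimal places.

Form M = I − A:
  [  0.97   -0.09   -0.09   -0.06   -0.03   -0.05   -0.07]
  [ -0.11    0.96   -0.08   -0.10   -0.10   -0.09   -0.06]
  [ -0.04   -0.01    0.97   -0.03   -0.06   -0.01   -0.06]
  [ -0.05   -0.02   -0.07    0.98   -0.07   -0.05   -0.03]
  [ -0.01   -0.05   -0.09   -0.07    0.89   -0.11   -0.03]
  [ -0.10   -0.06   -0.05   -0.04   -0.08    0.99   -0.05]
  [ -0.11   -0.02   -0.11   -0.05   -0.10   -0.07    0.89]
Leontief inverse L = M⁻¹:
  [  1.0781    0.1171    0.1424    0.0980    0.0876    0.0892    0.1136]
  [  0.1664    1.0825    0.1522    0.1496    0.1751    0.1435    0.1153]
  [  0.0639    0.0270    1.0630    0.0517    0.0937    0.0355    0.0854]
  [  0.0792    0.0423    0.1075    1.0470    0.1108    0.0783    0.0598]
  [  0.0569    0.0814    0.1449    0.1100    1.1749    0.1529    0.0716]
  [  0.1384    0.0901    0.1026    0.0778    0.1324    1.0513    0.0900]
  [  0.1666    0.0607    0.1828    0.0992    0.1750    0.1229    1.1693]
Total output x = L · d:
  x_0 = 1.0781·58 + 0.1171·32 + 0.1424·74 + 0.0980·48 + 0.0876·89 + 0.0892·61 + 0.1136·6 = 95.4376
  x_1 = 0.1664·58 + 1.0825·32 + 0.1522·74 + 0.1496·48 + 0.1751·89 + 0.1435·61 + 0.1153·6 = 87.7672
  x_2 = 0.0639·58 + 0.0270·32 + 1.0630·74 + 0.0517·48 + 0.0937·89 + 0.0355·61 + 0.0854·6 = 96.7314
  x_3 = 0.0792·58 + 0.0423·32 + 0.1075·74 + 1.0470·48 + 0.1108·89 + 0.0783·61 + 0.0598·6 = 79.1519
  x_4 = 0.0569·58 + 0.0814·32 + 0.1449·74 + 0.1100·48 + 1.1749·89 + 0.1529·61 + 0.0716·6 = 136.2307
  x_5 = 0.1384·58 + 0.0901·32 + 0.1026·74 + 0.0778·48 + 0.1324·89 + 1.0513·61 + 0.0900·6 = 98.6969
  x_6 = 0.1666·58 + 0.0607·32 + 0.1828·74 + 0.0992·48 + 0.1750·89 + 0.1229·61 + 1.1693·6 = 59.9813

87.7672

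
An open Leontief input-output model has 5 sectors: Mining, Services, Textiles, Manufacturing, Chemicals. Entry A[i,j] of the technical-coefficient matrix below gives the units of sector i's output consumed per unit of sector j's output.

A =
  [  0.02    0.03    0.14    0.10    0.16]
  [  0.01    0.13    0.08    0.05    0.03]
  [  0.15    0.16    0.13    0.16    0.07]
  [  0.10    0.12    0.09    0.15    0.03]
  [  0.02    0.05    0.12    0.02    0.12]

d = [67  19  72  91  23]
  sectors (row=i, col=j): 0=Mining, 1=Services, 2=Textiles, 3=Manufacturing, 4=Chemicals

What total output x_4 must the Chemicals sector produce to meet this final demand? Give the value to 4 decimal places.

Form M = I − A:
  [  0.98   -0.03   -0.14   -0.10   -0.16]
  [ -0.01    0.87   -0.08   -0.05   -0.03]
  [ -0.15   -0.16    0.87   -0.16   -0.07]
  [ -0.10   -0.12   -0.09    0.85   -0.03]
  [ -0.02   -0.05   -0.12   -0.02    0.88]
Leontief inverse L = M⁻¹:
  [  1.0809    0.1188    0.2350    0.1837    0.2255]
  [  0.0448    1.1938    0.1363    0.1026    0.0632]
  [  0.2290    0.2892    1.2648    0.2858    0.1618]
  [  0.1599    0.2172    0.1875    1.2456    0.0939]
  [  0.0620    0.1149    0.1898    0.0773    1.1693]
Total output x = L · d:
  x_0 = 1.0809·67 + 0.1188·19 + 0.2350·72 + 0.1837·91 + 0.2255·23 = 113.5013
  x_1 = 0.0448·67 + 1.1938·19 + 0.1363·72 + 0.1026·91 + 0.0632·23 = 46.2944
  x_2 = 0.2290·67 + 0.2892·19 + 1.2648·72 + 0.2858·91 + 0.1618·23 = 141.6356
  x_3 = 0.1599·67 + 0.2172·19 + 0.1875·72 + 1.2456·91 + 0.0939·23 = 143.8477
  x_4 = 0.0620·67 + 0.1149·19 + 0.1898·72 + 0.0773·91 + 1.1693·23 = 53.9295

53.9295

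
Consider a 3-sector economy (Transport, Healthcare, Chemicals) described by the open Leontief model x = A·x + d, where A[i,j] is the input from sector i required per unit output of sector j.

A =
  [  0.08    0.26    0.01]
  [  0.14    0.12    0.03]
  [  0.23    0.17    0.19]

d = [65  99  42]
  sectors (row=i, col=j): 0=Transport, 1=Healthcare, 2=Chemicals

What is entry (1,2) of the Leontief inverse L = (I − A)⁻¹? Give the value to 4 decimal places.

Form M = I − A:
  [  0.92   -0.26   -0.01]
  [ -0.14    0.88   -0.03]
  [ -0.23   -0.17    0.81]
Leontief inverse L = M⁻¹:
  [  1.1460    0.3438    0.0269]
  [  0.1948    1.2030    0.0470]
  [  0.3663    0.3501    1.2521]
Total output x = L · d:
  x_0 = 1.1460·65 + 0.3438·99 + 0.0269·42 = 109.6528
  x_1 = 0.1948·65 + 1.2030·99 + 0.0470·42 = 133.7307
  x_2 = 0.3663·65 + 0.3501·99 + 1.2521·42 = 111.0548

L[1,2] = 0.0470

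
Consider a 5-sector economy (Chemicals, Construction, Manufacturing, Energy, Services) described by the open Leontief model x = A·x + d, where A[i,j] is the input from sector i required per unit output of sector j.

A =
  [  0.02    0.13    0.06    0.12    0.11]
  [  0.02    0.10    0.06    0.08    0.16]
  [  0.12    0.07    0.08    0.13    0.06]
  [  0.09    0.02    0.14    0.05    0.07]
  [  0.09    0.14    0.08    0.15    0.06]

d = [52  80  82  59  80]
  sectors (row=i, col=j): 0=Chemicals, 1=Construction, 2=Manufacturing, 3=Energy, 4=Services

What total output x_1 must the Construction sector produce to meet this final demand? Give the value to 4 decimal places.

Form M = I − A:
  [  0.98   -0.13   -0.06   -0.12   -0.11]
  [ -0.02    0.90   -0.06   -0.08   -0.16]
  [ -0.12   -0.07    0.92   -0.13   -0.06]
  [ -0.09   -0.02   -0.14    0.95   -0.07]
  [ -0.09   -0.14   -0.08   -0.15    0.94]
Leontief inverse L = M⁻¹:
  [  1.0753    0.1982    0.1292    0.1990    0.1826]
  [  0.0750    1.1708    0.1256    0.1613    0.2281]
  [  0.1757    0.1405    1.1516    0.2127    0.1338]
  [  0.1405    0.0802    0.1964    1.1240    0.1263]
  [  0.1515    0.2181    0.1604    0.2405    1.1468]
Total output x = L · d:
  x_0 = 1.0753·52 + 0.1982·80 + 0.1292·82 + 0.1990·59 + 0.1826·80 = 108.7262
  x_1 = 0.0750·52 + 1.1708·80 + 0.1256·82 + 0.1613·59 + 0.2281·80 = 135.6285
  x_2 = 0.1757·52 + 0.1405·80 + 1.1516·82 + 0.2127·59 + 0.1338·80 = 138.0639
  x_3 = 0.1405·52 + 0.0802·80 + 0.1964·82 + 1.1240·59 + 0.1263·80 = 106.2488
  x_4 = 0.1515·52 + 0.2181·80 + 0.1604·82 + 0.2405·59 + 1.1468·80 = 144.4210

135.6285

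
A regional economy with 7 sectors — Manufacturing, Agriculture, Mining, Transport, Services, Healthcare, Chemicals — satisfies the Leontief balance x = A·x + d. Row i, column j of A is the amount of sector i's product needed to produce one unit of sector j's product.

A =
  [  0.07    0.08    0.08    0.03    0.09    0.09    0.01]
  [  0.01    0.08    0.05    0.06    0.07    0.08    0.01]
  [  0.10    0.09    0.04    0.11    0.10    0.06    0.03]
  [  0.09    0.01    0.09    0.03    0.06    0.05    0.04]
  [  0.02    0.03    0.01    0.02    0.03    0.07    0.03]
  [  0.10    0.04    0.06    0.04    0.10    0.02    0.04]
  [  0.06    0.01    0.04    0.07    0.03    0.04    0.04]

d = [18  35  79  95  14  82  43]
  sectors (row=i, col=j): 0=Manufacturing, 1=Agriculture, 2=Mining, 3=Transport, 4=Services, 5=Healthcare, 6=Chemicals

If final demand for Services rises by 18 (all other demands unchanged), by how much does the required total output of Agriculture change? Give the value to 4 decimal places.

Form M = I − A:
  [  0.93   -0.08   -0.08   -0.03   -0.09   -0.09   -0.01]
  [ -0.01    0.92   -0.05   -0.06   -0.07   -0.08   -0.01]
  [ -0.10   -0.09    0.96   -0.11   -0.10   -0.06   -0.03]
  [ -0.09   -0.01   -0.09    0.97   -0.06   -0.05   -0.04]
  [ -0.02   -0.03   -0.01   -0.02    0.97   -0.07   -0.03]
  [ -0.10   -0.04   -0.06   -0.04   -0.10    0.98   -0.04]
  [ -0.06   -0.01   -0.04   -0.07   -0.03   -0.04    0.96]
Leontief inverse L = M⁻¹:
  [  1.1148    0.1198    0.1164    0.0657    0.1429    0.1340    0.0293]
  [  0.0451    1.1083    0.0790    0.0877    0.1102    0.1129    0.0263]
  [  0.1513    0.1316    1.0858    0.1476    0.1578    0.1121    0.0526]
  [  0.1315    0.0426    0.1215    1.0612    0.1042    0.0869    0.0567]
  [  0.0415    0.0453    0.0273    0.0354    1.0533    0.0878    0.0398]
  [  0.1383    0.0732    0.0921    0.0700    0.1430    1.0608    0.0567]
  [  0.0931    0.0321    0.0669    0.0926    0.0631    0.0675    1.0537]
Total output x = L · d:
  x_0 = 1.1148·18 + 0.1198·35 + 0.1164·79 + 0.0657·95 + 0.1429·14 + 0.1340·82 + 0.0293·43 = 53.9452
  x_1 = 0.0451·18 + 1.1083·35 + 0.0790·79 + 0.0877·95 + 0.1102·14 + 0.1129·82 + 0.0263·43 = 66.1096
  x_2 = 0.1513·18 + 0.1316·35 + 1.0858·79 + 0.1476·95 + 0.1578·14 + 0.1121·82 + 0.0526·43 = 120.7923
  x_3 = 0.1315·18 + 0.0426·35 + 0.1215·79 + 1.0612·95 + 0.1042·14 + 0.0869·82 + 0.0567·43 = 125.3013
  x_4 = 0.0415·18 + 0.0453·35 + 0.0273·79 + 0.0354·95 + 1.0533·14 + 0.0878·82 + 0.0398·43 = 31.5077
  x_5 = 0.1383·18 + 0.0732·35 + 0.0921·79 + 0.0700·95 + 0.1430·14 + 1.0608·82 + 0.0567·43 = 110.4015
  x_6 = 0.0931·18 + 0.0321·35 + 0.0669·79 + 0.0926·95 + 0.0631·14 + 0.0675·82 + 1.0537·43 = 68.6061
Δx_1 = L[1,4] · Δd_4 = 0.1102 · 18 = 1.9834

1.9834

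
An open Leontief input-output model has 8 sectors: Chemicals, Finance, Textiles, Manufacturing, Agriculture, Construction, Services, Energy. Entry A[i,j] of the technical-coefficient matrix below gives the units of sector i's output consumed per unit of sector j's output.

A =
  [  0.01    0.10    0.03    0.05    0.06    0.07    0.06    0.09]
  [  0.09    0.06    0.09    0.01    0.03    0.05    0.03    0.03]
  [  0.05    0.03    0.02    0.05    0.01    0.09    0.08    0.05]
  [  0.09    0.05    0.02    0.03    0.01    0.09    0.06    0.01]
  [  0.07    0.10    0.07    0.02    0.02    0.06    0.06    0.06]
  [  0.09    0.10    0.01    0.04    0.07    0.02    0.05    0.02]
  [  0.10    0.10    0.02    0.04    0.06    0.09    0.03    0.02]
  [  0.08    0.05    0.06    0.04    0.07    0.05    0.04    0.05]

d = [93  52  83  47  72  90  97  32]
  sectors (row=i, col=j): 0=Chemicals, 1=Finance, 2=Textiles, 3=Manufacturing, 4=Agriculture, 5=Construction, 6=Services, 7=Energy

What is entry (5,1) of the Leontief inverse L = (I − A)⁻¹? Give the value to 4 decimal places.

Form M = I − A:
  [  0.99   -0.10   -0.03   -0.05   -0.06   -0.07   -0.06   -0.09]
  [ -0.09    0.94   -0.09   -0.01   -0.03   -0.05   -0.03   -0.03]
  [ -0.05   -0.03    0.98   -0.05   -0.01   -0.09   -0.08   -0.05]
  [ -0.09   -0.05   -0.02    0.97   -0.01   -0.09   -0.06   -0.01]
  [ -0.07   -0.10   -0.07   -0.02    0.98   -0.06   -0.06   -0.06]
  [ -0.09   -0.10   -0.01   -0.04   -0.07    0.98   -0.05   -0.02]
  [ -0.10   -0.10   -0.02   -0.04   -0.06   -0.09    0.97   -0.02]
  [ -0.08   -0.05   -0.06   -0.04   -0.07   -0.05   -0.04    0.95]
Leontief inverse L = M⁻¹:
  [  1.0723    0.1600    0.0665    0.0763    0.0952    0.1189    0.0985    0.1215]
  [  0.1341    1.1100    0.1170    0.0347    0.0588    0.0929    0.0654    0.0613]
  [  0.0990    0.0820    1.0437    0.0737    0.0415    0.1305    0.1117    0.0754]
  [  0.1335    0.1010    0.0430    1.0524    0.0397    0.1279    0.0906    0.0363]
  [  0.1261    0.1587    0.1037    0.0477    1.0551    0.1095    0.0990    0.0939]
  [  0.1383    0.1548    0.0425    0.0624    0.0991    1.0642    0.0838    0.0513]
  [  0.1553    0.1632    0.0545    0.0665    0.0949    0.1373    1.0694    0.0548]
  [  0.1323    0.1080    0.0917    0.0668    0.1024    0.0984    0.0793    1.0843]
Total output x = L · d:
  x_0 = 1.0723·93 + 0.1600·52 + 0.0665·83 + 0.0763·47 + 0.0952·72 + 0.1189·90 + 0.0985·97 + 0.1215·32 = 148.1523
  x_1 = 0.1341·93 + 1.1100·52 + 0.1170·83 + 0.0347·47 + 0.0588·72 + 0.0929·90 + 0.0654·97 + 0.0613·32 = 102.4252
  x_2 = 0.0990·93 + 0.0820·52 + 1.0437·83 + 0.0737·47 + 0.0415·72 + 0.1305·90 + 0.1117·97 + 0.0754·32 = 131.5444
  x_3 = 0.1335·93 + 0.1010·52 + 0.0430·83 + 1.0524·47 + 0.0397·72 + 0.1279·90 + 0.0906·97 + 0.0363·32 = 95.0218
  x_4 = 0.1261·93 + 0.1587·52 + 0.1037·83 + 0.0477·47 + 1.0551·72 + 0.1095·90 + 0.0990·97 + 0.0939·32 = 129.2628
  x_5 = 0.1383·93 + 0.1548·52 + 0.0425·83 + 0.0624·47 + 0.0991·72 + 1.0642·90 + 0.0838·97 + 0.0513·32 = 140.0505
  x_6 = 0.1553·93 + 0.1632·52 + 0.0545·83 + 0.0665·47 + 0.0949·72 + 0.1373·90 + 1.0694·97 + 0.0548·32 = 155.2533
  x_7 = 0.1323·93 + 0.1080·52 + 0.0917·83 + 0.0668·47 + 0.1024·72 + 0.0984·90 + 0.0793·97 + 1.0843·32 = 87.2927

L[5,1] = 0.1548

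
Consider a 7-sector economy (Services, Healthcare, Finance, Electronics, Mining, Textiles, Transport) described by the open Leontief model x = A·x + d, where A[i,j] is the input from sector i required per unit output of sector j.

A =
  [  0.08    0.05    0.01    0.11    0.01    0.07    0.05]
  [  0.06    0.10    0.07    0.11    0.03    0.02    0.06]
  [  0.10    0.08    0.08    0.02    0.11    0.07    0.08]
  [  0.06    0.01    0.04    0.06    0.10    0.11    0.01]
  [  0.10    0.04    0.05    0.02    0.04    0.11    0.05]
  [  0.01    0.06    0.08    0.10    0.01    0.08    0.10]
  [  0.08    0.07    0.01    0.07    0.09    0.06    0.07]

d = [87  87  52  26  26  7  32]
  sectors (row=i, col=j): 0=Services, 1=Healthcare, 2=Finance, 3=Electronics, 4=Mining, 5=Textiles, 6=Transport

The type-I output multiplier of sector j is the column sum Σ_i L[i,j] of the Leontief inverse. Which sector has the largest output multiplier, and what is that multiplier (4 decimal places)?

Form M = I − A:
  [  0.92   -0.05   -0.01   -0.11   -0.01   -0.07   -0.05]
  [ -0.06    0.90   -0.07   -0.11   -0.03   -0.02   -0.06]
  [ -0.10   -0.08    0.92   -0.02   -0.11   -0.07   -0.08]
  [ -0.06   -0.01   -0.04    0.94   -0.10   -0.11   -0.01]
  [ -0.10   -0.04   -0.05   -0.02    0.96   -0.11   -0.05]
  [ -0.01   -0.06   -0.08   -0.10   -0.01    0.92   -0.10]
  [ -0.08   -0.07   -0.01   -0.07   -0.09   -0.06    0.93]
Leontief inverse L = M⁻¹:
  [  1.1210    0.0843    0.0395    0.1621    0.0451    0.1205    0.0862]
  [  0.1156    1.1457    0.1078    0.1676    0.0774    0.0780    0.1038]
  [  0.1679    0.1376    1.1254    0.0883    0.1587    0.1400    0.1393]
  [  0.1042    0.0458    0.0750    1.1074    0.1331    0.1663    0.0520]
  [  0.1465    0.0827    0.0848    0.0760    1.0742    0.1632    0.0966]
  [  0.0617    0.1058    0.1193    0.1555    0.0595    1.1384    0.1477]
  [  0.1329    0.1132    0.0452    0.1282    0.1292    0.1195    1.1148]
Total output x = L · d:
  x_0 = 1.1210·87 + 0.0843·87 + 0.0395·52 + 0.1621·26 + 0.0451·26 + 0.1205·7 + 0.0862·32 = 115.9117
  x_1 = 0.1156·87 + 1.1457·87 + 0.1078·52 + 0.1676·26 + 0.0774·26 + 0.0780·7 + 0.1038·32 = 125.5763
  x_2 = 0.1679·87 + 0.1376·87 + 1.1254·52 + 0.0883·26 + 0.1587·26 + 0.1400·7 + 0.1393·32 = 96.9600
  x_3 = 0.1042·87 + 0.0458·87 + 0.0750·52 + 1.1074·26 + 0.1331·26 + 0.1663·7 + 0.0520·32 = 52.0254
  x_4 = 0.1465·87 + 0.0827·87 + 0.0848·52 + 0.0760·26 + 1.0742·26 + 0.1632·7 + 0.0966·32 = 58.4873
  x_5 = 0.0617·87 + 0.1058·87 + 0.1193·52 + 0.1555·26 + 0.0595·26 + 1.1384·7 + 0.1477·32 = 39.0597
  x_6 = 0.1329·87 + 0.1132·87 + 0.0452·52 + 0.1282·26 + 0.1292·26 + 0.1195·7 + 1.1148·32 = 66.9700
Output multipliers (column sums of L):
  Services: 1.8499
  Healthcare: 1.7151
  Finance: 1.5971
  Electronics: 1.8852
  Mining: 1.6771
  Textiles: 1.9259
  Transport: 1.7403

Textiles (1.9259)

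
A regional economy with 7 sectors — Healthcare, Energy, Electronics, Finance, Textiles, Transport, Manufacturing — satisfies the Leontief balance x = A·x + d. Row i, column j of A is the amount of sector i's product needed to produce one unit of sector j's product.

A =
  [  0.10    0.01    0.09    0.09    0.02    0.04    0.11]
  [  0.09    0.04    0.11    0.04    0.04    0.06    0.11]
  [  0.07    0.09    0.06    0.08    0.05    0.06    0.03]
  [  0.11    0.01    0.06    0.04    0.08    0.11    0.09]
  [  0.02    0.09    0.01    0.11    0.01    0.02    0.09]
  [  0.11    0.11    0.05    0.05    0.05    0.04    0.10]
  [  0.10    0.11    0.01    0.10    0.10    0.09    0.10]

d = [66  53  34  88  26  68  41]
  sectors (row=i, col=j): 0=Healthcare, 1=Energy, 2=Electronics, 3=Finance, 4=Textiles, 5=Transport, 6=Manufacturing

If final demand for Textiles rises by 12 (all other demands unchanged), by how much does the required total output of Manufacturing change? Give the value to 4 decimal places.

1.9378

Form M = I − A:
  [  0.90   -0.01   -0.09   -0.09   -0.02   -0.04   -0.11]
  [ -0.09    0.96   -0.11   -0.04   -0.04   -0.06   -0.11]
  [ -0.07   -0.09    0.94   -0.08   -0.05   -0.06   -0.03]
  [ -0.11   -0.01   -0.06    0.96   -0.08   -0.11   -0.09]
  [ -0.02   -0.09   -0.01   -0.11    0.99   -0.02   -0.09]
  [ -0.11   -0.11   -0.05   -0.05   -0.05    0.96   -0.10]
  [ -0.10   -0.11   -0.01   -0.10   -0.10   -0.09    0.90]
Leontief inverse L = M⁻¹:
  [  1.1831    0.0671    0.1393    0.1586    0.0708    0.0998    0.1915]
  [  0.1753    1.1046    0.1627    0.1131    0.0913    0.1197    0.1956]
  [  0.1454    0.1411    1.1113    0.1398    0.0926    0.1124    0.1078]
  [  0.1957    0.0759    0.1110    1.1147    0.1293    0.1671    0.1799]
  [  0.0858    0.1319    0.0503    0.1582    1.0519    0.0697    0.1570]
  [  0.1993    0.1716    0.1089    0.1242    0.1017    1.1020    0.1940]
  [  0.2057    0.1843    0.0765    0.1869    0.1615    0.1635    1.2143]
Total output x = L · d:
  x_0 = 1.1831·66 + 0.0671·53 + 0.1393·34 + 0.1586·88 + 0.0708·26 + 0.0998·68 + 0.1915·41 = 116.8077
  x_1 = 0.1753·66 + 1.1046·53 + 0.1627·34 + 0.1131·88 + 0.0913·26 + 0.1197·68 + 0.1956·41 = 104.1355
  x_2 = 0.1454·66 + 0.1411·53 + 1.1113·34 + 0.1398·88 + 0.0926·26 + 0.1124·68 + 0.1078·41 = 81.6298
  x_3 = 0.1957·66 + 0.0759·53 + 0.1110·34 + 1.1147·88 + 0.1293·26 + 0.1671·68 + 0.1799·41 = 140.9097
  x_4 = 0.0858·66 + 0.1319·53 + 0.0503·34 + 0.1582·88 + 1.0519·26 + 0.0697·68 + 0.1570·41 = 66.8154
  x_5 = 0.1993·66 + 0.1716·53 + 0.1089·34 + 0.1242·88 + 0.1017·26 + 1.1020·68 + 0.1940·41 = 122.4173
  x_6 = 0.2057·66 + 0.1843·53 + 0.0765·34 + 0.1869·88 + 0.1615·26 + 0.1635·68 + 1.2143·41 = 107.4912
Δx_6 = L[6,4] · Δd_4 = 0.1615 · 12 = 1.9378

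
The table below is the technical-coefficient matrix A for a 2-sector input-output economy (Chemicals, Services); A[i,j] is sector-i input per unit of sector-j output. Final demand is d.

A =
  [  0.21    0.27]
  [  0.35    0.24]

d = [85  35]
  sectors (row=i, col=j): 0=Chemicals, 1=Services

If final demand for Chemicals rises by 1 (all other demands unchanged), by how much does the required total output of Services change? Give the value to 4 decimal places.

0.6918

Form M = I − A:
  [  0.79   -0.27]
  [ -0.35    0.76]
Leontief inverse L = M⁻¹:
  [  1.5023    0.5337]
  [  0.6918    1.5616]
Total output x = L · d:
  x_0 = 1.5023·85 + 0.5337·35 = 146.3728
  x_1 = 0.6918·85 + 1.5616·35 = 113.4612
Δx_1 = L[1,0] · Δd_0 = 0.6918 · 1 = 0.6918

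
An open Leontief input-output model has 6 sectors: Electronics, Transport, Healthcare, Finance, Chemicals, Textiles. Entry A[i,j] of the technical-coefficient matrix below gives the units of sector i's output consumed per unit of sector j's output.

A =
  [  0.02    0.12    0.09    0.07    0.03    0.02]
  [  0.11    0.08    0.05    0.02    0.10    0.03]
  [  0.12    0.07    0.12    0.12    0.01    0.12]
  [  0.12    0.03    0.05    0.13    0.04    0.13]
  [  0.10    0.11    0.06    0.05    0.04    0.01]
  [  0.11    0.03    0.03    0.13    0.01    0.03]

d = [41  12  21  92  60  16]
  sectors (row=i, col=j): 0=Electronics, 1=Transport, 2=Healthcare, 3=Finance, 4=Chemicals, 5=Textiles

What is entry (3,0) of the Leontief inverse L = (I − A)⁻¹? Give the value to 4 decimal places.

Form M = I − A:
  [  0.98   -0.12   -0.09   -0.07   -0.03   -0.02]
  [ -0.11    0.92   -0.05   -0.02   -0.10   -0.03]
  [ -0.12   -0.07    0.88   -0.12   -0.01   -0.12]
  [ -0.12   -0.03   -0.05    0.87   -0.04   -0.13]
  [ -0.10   -0.11   -0.06   -0.05    0.96   -0.01]
  [ -0.11   -0.03   -0.03   -0.13   -0.01    0.97]
Leontief inverse L = M⁻¹:
  [  1.0828    0.1642    0.1330    0.1217    0.0580    0.0608]
  [  0.1677    1.1357    0.0964    0.0694    0.1281    0.0611]
  [  0.2121    0.1363    1.1873    0.2141    0.0440    0.1846]
  [  0.1989    0.0877    0.1052    1.2133    0.0689    0.1831]
  [  0.1573    0.1611    0.1053    0.0991    1.0691    0.0456]
  [  0.1628    0.0714    0.0700    0.1862    0.0322    1.0704]
Total output x = L · d:
  x_0 = 1.0828·41 + 0.1642·12 + 0.1330·21 + 0.1217·92 + 0.0580·60 + 0.0608·16 = 64.8040
  x_1 = 0.1677·41 + 1.1357·12 + 0.0964·21 + 0.0694·92 + 0.1281·60 + 0.0611·16 = 37.5789
  x_2 = 0.2121·41 + 0.1363·12 + 1.1873·21 + 0.2141·92 + 0.0440·60 + 0.1846·16 = 60.5542
  x_3 = 0.1989·41 + 0.0877·12 + 0.1052·21 + 1.2133·92 + 0.0689·60 + 0.1831·16 = 130.1028
  x_4 = 0.1573·41 + 0.1611·12 + 0.1053·21 + 0.0991·92 + 1.0691·60 + 0.0456·16 = 84.5879
  x_5 = 0.1628·41 + 0.0714·12 + 0.0700·21 + 0.1862·92 + 0.0322·60 + 1.0704·16 = 45.1873

L[3,0] = 0.1989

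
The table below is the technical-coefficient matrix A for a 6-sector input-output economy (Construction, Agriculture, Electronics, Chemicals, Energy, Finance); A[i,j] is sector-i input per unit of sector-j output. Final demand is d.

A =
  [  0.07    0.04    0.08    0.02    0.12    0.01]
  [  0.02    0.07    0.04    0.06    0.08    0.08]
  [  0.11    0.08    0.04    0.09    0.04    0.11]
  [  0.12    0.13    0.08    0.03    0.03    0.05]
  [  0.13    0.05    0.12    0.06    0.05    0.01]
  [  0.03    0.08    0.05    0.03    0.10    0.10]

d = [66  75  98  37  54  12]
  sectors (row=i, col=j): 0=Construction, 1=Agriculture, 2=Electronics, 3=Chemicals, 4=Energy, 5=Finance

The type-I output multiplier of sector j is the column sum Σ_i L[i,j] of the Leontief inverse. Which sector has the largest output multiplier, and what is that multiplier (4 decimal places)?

Form M = I − A:
  [  0.93   -0.04   -0.08   -0.02   -0.12   -0.01]
  [ -0.02    0.93   -0.04   -0.06   -0.08   -0.08]
  [ -0.11   -0.08    0.96   -0.09   -0.04   -0.11]
  [ -0.12   -0.13   -0.08    0.97   -0.03   -0.05]
  [ -0.13   -0.05   -0.12   -0.06    0.95   -0.01]
  [ -0.03   -0.08   -0.05   -0.03   -0.10    0.90]
Leontief inverse L = M⁻¹:
  [  1.1215    0.0777    0.1228    0.0504    0.1591    0.0389]
  [  0.0655    1.1138    0.0803    0.0887    0.1204    0.1158]
  [  0.1670    0.1372    1.0921    0.1242    0.0989    0.1555]
  [  0.1712    0.1798    0.1261    1.0655    0.0856    0.0934]
  [  0.1897    0.0993    0.1679    0.0952    1.1002    0.0490]
  [  0.0793    0.1262    0.0948    0.0626    0.1466    1.1399]
Total output x = L · d:
  x_0 = 1.1215·66 + 0.0777·75 + 0.1228·98 + 0.0504·37 + 0.1591·54 + 0.0389·12 = 102.8019
  x_1 = 0.0655·66 + 1.1138·75 + 0.0803·98 + 0.0887·37 + 0.1204·54 + 0.1158·12 = 106.9110
  x_2 = 0.1670·66 + 0.1372·75 + 1.0921·98 + 0.1242·37 + 0.0989·54 + 0.1555·12 = 140.1408
  x_3 = 0.1712·66 + 0.1798·75 + 0.1261·98 + 1.0655·37 + 0.0856·54 + 0.0934·12 = 82.3083
  x_4 = 0.1897·66 + 0.0993·75 + 0.1679·98 + 0.0952·37 + 1.1002·54 + 0.0490·12 = 99.9412
  x_5 = 0.0793·66 + 0.1262·75 + 0.0948·98 + 0.0626·37 + 0.1466·54 + 1.1399·12 = 47.8971
Output multipliers (column sums of L):
  Construction: 1.7941
  Agriculture: 1.7341
  Electronics: 1.6841
  Chemicals: 1.4865
  Energy: 1.7108
  Finance: 1.5926

Construction (1.7941)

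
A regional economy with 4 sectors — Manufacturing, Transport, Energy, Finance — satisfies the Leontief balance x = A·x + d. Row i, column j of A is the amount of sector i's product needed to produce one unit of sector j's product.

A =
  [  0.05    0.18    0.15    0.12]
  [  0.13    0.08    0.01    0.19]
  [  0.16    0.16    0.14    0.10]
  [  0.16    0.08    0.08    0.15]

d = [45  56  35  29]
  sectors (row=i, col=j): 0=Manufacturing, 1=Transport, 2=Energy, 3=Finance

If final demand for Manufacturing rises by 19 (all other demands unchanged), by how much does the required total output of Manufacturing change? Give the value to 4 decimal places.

22.3337

Form M = I − A:
  [  0.95   -0.18   -0.15   -0.12]
  [ -0.13    0.92   -0.01   -0.19]
  [ -0.16   -0.16    0.86   -0.10]
  [ -0.16   -0.08   -0.08    0.85]
Leontief inverse L = M⁻¹:
  [  1.1755    0.2929    0.2325    0.2588]
  [  0.2250    1.1714    0.0811    0.3032]
  [  0.2919    0.2949    1.2407    0.2531]
  [  0.2699    0.1931    0.1682    1.2775]
Total output x = L · d:
  x_0 = 1.1755·45 + 0.2929·56 + 0.2325·35 + 0.2588·29 = 84.9409
  x_1 = 0.2250·45 + 1.1714·56 + 0.0811·35 + 0.3032·29 = 87.3553
  x_2 = 0.2919·45 + 0.2949·56 + 1.2407·35 + 0.2531·29 = 80.4152
  x_3 = 0.2699·45 + 0.1931·56 + 0.1682·35 + 1.2775·29 = 65.8967
Δx_0 = L[0,0] · Δd_0 = 1.1755 · 19 = 22.3337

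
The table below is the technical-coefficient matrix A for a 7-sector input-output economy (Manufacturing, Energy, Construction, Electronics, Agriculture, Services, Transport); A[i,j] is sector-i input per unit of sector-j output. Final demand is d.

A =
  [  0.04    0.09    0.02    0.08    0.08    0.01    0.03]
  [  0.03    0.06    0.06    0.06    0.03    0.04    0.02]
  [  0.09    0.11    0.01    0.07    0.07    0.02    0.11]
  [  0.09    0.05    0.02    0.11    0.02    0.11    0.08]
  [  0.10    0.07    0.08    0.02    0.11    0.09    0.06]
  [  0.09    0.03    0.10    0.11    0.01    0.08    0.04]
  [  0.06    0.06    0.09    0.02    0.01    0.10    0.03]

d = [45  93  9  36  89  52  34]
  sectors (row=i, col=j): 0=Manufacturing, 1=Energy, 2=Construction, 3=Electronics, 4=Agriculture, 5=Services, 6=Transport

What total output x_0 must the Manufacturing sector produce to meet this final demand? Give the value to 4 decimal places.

79.9498

Form M = I − A:
  [  0.96   -0.09   -0.02   -0.08   -0.08   -0.01   -0.03]
  [ -0.03    0.94   -0.06   -0.06   -0.03   -0.04   -0.02]
  [ -0.09   -0.11    0.99   -0.07   -0.07   -0.02   -0.11]
  [ -0.09   -0.05   -0.02    0.89   -0.02   -0.11   -0.08]
  [ -0.10   -0.07   -0.08   -0.02    0.89   -0.09   -0.06]
  [ -0.09   -0.03   -0.10   -0.11   -0.01    0.92   -0.04]
  [ -0.06   -0.06   -0.09   -0.02   -0.01   -0.10    0.97]
Leontief inverse L = M⁻¹:
  [  1.0817    0.1296    0.0516    0.1201    0.1096    0.0502    0.0607]
  [  0.0668    1.0948    0.0857    0.0978    0.0532    0.0724    0.0487]
  [  0.1424    0.1631    1.0546    0.1214    0.1064    0.0725    0.1469]
  [  0.1476    0.1009    0.0647    1.1731    0.0513    0.1658    0.1207]
  [  0.1649    0.1331    0.1309    0.0804    1.1578    0.1449    0.1069]
  [  0.1475    0.0841    0.1370    0.1722    0.0444    1.1294    0.0853]
  [  0.1042    0.1030    0.1231    0.0675    0.0375    0.1357    1.0637]
Total output x = L · d:
  x_0 = 1.0817·45 + 0.1296·93 + 0.0516·9 + 0.1201·36 + 0.1096·89 + 0.0502·52 + 0.0607·34 = 79.9498
  x_1 = 0.0668·45 + 1.0948·93 + 0.0857·9 + 0.0978·36 + 0.0532·89 + 0.0724·52 + 0.0487·34 = 119.2726
  x_2 = 0.1424·45 + 0.1631·93 + 1.0546·9 + 0.1214·36 + 0.1064·89 + 0.0725·52 + 0.1469·34 = 53.6777
  x_3 = 0.1476·45 + 0.1009·93 + 0.0647·9 + 1.1731·36 + 0.0513·89 + 0.1658·52 + 0.1207·34 = 76.1408
  x_4 = 0.1649·45 + 0.1331·93 + 0.1309·9 + 0.0804·36 + 1.1578·89 + 0.1449·52 + 0.1069·34 = 138.0847
  x_5 = 0.1475·45 + 0.0841·93 + 0.1370·9 + 0.1722·36 + 0.0444·89 + 1.1294·52 + 0.0853·34 = 87.4700
  x_6 = 0.1042·45 + 0.1030·93 + 0.1231·9 + 0.0675·36 + 0.0375·89 + 0.1357·52 + 1.0637·34 = 64.3660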